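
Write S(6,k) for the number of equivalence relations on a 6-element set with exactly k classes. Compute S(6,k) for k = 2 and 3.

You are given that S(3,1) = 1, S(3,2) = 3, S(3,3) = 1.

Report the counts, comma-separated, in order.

31, 90

r4: T_4,1=1×1+0=1; T_4,2=2×3+1=7; T_4,3=3×1+3=6
r5: T_5,1=1×1+0=1; T_5,2=2×7+1=15; T_5,3=3×6+7=25
r6: T_6,2=2×15+1=31; T_6,3=3×25+15=90
Read S(6,2) = 31, S(6,3) = 90.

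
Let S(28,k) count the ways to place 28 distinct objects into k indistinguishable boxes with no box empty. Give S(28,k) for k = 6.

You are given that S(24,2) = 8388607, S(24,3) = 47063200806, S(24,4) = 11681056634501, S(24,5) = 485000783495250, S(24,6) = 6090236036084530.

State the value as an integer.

8220146115188676396

row 25: T[25][3]=3·47063200806+8388607=141197991025  T[25][4]=4·11681056634501+47063200806=46771289738810  T[25][5]=5·485000783495250+11681056634501=2436684974110751  T[25][6]=6·6090236036084530+485000783495250=37026417000002430
row 26: T[26][4]=4·46771289738810+141197991025=187226356946265  T[26][5]=5·2436684974110751+46771289738810=12230196160292565  T[26][6]=6·37026417000002430+2436684974110751=224595186974125331
row 27: T[27][5]=5·12230196160292565+187226356946265=61338207158409090  T[27][6]=6·224595186974125331+12230196160292565=1359801318005044551
row 28: T[28][6]=6·1359801318005044551+61338207158409090=8220146115188676396
Read S(28,6) = 8220146115188676396.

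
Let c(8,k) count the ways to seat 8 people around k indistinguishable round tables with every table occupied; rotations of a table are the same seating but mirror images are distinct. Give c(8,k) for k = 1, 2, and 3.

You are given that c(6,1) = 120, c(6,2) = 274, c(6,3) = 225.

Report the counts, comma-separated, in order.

5040, 13068, 13132

r7: T_7,1=6×120+0=720; T_7,2=6×274+120=1764; T_7,3=6×225+274=1624
r8: T_8,1=7×720+0=5040; T_8,2=7×1764+720=13068; T_8,3=7×1624+1764=13132
Read c(8,1) = 5040, c(8,2) = 13068, c(8,3) = 13132.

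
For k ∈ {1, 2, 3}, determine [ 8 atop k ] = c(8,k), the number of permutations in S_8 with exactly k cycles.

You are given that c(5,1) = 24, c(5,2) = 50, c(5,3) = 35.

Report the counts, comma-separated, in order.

r6: T_6,1=5×24+0=120; T_6,2=5×50+24=274; T_6,3=5×35+50=225
r7: T_7,1=6×120+0=720; T_7,2=6×274+120=1764; T_7,3=6×225+274=1624
r8: T_8,1=7×720+0=5040; T_8,2=7×1764+720=13068; T_8,3=7×1624+1764=13132
Read c(8,1) = 5040, c(8,2) = 13068, c(8,3) = 13132.

5040, 13068, 13132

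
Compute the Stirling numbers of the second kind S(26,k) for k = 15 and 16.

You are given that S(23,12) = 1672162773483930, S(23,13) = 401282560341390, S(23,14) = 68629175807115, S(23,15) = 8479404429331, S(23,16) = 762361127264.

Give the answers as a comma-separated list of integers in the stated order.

90449030191104000, 12725877242482560

@24  (24,13):401282560341390·13+1672162773483930→6888836057922000, (24,14):68629175807115·14+401282560341390→1362091021641000, (24,15):8479404429331·15+68629175807115→195820242247080, (24,16):762361127264·16+8479404429331→20677182465555
@25  (25,14):1362091021641000·14+6888836057922000→25958110360896000, (25,15):195820242247080·15+1362091021641000→4299394655347200, (25,16):20677182465555·16+195820242247080→526655161695960
@26  (26,15):4299394655347200·15+25958110360896000→90449030191104000, (26,16):526655161695960·16+4299394655347200→12725877242482560
Read S(26,15) = 90449030191104000, S(26,16) = 12725877242482560.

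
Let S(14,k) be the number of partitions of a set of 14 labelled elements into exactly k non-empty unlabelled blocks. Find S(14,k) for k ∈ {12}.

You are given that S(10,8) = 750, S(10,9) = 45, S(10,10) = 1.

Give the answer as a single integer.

@11  (11,9):45·9+750→1155, (11,10):1·10+45→55, (11,11):0·11+1→1
@12  (12,10):55·10+1155→1705, (12,11):1·11+55→66, (12,12):0·12+1→1
@13  (13,11):66·11+1705→2431, (13,12):1·12+66→78
@14  (14,12):78·12+2431→3367
Read S(14,12) = 3367.

3367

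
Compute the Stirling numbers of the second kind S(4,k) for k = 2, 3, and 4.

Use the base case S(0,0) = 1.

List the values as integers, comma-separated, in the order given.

7, 6, 1

row 1: T[1][1]=1·0+1=1
row 2: T[2][1]=1·1+0=1  T[2][2]=2·0+1=1
row 3: T[3][1]=1·1+0=1  T[3][2]=2·1+1=3  T[3][3]=3·0+1=1
row 4: T[4][2]=2·3+1=7  T[4][3]=3·1+3=6  T[4][4]=4·0+1=1
Read S(4,2) = 7, S(4,3) = 6, S(4,4) = 1.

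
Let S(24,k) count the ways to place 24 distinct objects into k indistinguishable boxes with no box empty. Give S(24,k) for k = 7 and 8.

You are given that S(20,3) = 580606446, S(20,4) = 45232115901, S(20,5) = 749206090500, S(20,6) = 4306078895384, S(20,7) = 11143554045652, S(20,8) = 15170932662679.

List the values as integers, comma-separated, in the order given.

i=21: T(21,4)=580606446+4·45232115901=181509070050 | T(21,5)=45232115901+5·749206090500=3791262568401 | T(21,6)=749206090500+6·4306078895384=26585679462804 | T(21,7)=4306078895384+7·11143554045652=82310957214948 | T(21,8)=11143554045652+8·15170932662679=132511015347084
i=22: T(22,5)=181509070050+5·3791262568401=19137821912055 | T(22,6)=3791262568401+6·26585679462804=163305339345225 | T(22,7)=26585679462804+7·82310957214948=602762379967440 | T(22,8)=82310957214948+8·132511015347084=1142399079991620
i=23: T(23,6)=19137821912055+6·163305339345225=998969857983405 | T(23,7)=163305339345225+7·602762379967440=4382641999117305 | T(23,8)=602762379967440+8·1142399079991620=9741955019900400
i=24: T(24,7)=998969857983405+7·4382641999117305=31677463851804540 | T(24,8)=4382641999117305+8·9741955019900400=82318282158320505
Read S(24,7) = 31677463851804540, S(24,8) = 82318282158320505.

31677463851804540, 82318282158320505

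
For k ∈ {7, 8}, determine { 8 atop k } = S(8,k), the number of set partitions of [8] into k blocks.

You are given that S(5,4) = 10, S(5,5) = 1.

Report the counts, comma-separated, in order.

@6  (6,5):1·5+10→15, (6,6):0·6+1→1
@7  (7,6):1·6+15→21, (7,7):0·7+1→1
@8  (8,7):1·7+21→28, (8,8):0·8+1→1
Read S(8,7) = 28, S(8,8) = 1.

28, 1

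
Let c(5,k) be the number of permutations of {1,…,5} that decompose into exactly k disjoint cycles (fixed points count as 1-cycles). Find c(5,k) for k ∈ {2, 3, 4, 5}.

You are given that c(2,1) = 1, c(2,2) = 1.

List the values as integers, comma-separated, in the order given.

50, 35, 10, 1

@3  (3,1):1·2+0→2, (3,2):1·2+1→3, (3,3):0·2+1→1
@4  (4,1):2·3+0→6, (4,2):3·3+2→11, (4,3):1·3+3→6, (4,4):0·3+1→1
@5  (5,2):11·4+6→50, (5,3):6·4+11→35, (5,4):1·4+6→10, (5,5):0·4+1→1
Read c(5,2) = 50, c(5,3) = 35, c(5,4) = 10, c(5,5) = 1.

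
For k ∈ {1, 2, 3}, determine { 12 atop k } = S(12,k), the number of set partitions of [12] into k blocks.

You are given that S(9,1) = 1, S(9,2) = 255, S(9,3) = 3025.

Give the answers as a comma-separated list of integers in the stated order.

1, 2047, 86526

i=10: T(10,1)=0+1·1=1 | T(10,2)=1+2·255=511 | T(10,3)=255+3·3025=9330
i=11: T(11,1)=0+1·1=1 | T(11,2)=1+2·511=1023 | T(11,3)=511+3·9330=28501
i=12: T(12,1)=0+1·1=1 | T(12,2)=1+2·1023=2047 | T(12,3)=1023+3·28501=86526
Read S(12,1) = 1, S(12,2) = 2047, S(12,3) = 86526.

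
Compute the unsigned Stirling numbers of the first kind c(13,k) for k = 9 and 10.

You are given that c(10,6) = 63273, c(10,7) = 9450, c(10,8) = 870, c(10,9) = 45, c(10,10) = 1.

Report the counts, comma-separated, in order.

i=11: T(11,7)=63273+10·9450=157773 | T(11,8)=9450+10·870=18150 | T(11,9)=870+10·45=1320 | T(11,10)=45+10·1=55
i=12: T(12,8)=157773+11·18150=357423 | T(12,9)=18150+11·1320=32670 | T(12,10)=1320+11·55=1925
i=13: T(13,9)=357423+12·32670=749463 | T(13,10)=32670+12·1925=55770
Read c(13,9) = 749463, c(13,10) = 55770.

749463, 55770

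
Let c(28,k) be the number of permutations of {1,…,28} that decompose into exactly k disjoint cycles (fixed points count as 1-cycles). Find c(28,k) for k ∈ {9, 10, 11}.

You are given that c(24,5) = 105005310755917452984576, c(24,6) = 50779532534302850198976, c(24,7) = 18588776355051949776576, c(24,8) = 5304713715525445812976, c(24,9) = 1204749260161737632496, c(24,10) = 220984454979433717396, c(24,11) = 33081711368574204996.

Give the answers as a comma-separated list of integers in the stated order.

936363983558079713086850400, 195460557459107504515368560, 33819732719881270820297640

[25] T[25,6]:24*50779532534302850198976+105005310755917452984576=1323714091579185857760000 · T[25,7]:24*18588776355051949776576+50779532534302850198976=496910165055549644836800 · T[25,8]:24*5304713715525445812976+18588776355051949776576=145901905527662649288000 · T[25,9]:24*1204749260161737632496+5304713715525445812976=34218695959407148992880 · T[25,10]:24*220984454979433717396+1204749260161737632496=6508376179668146850000 · T[25,11]:24*33081711368574204996+220984454979433717396=1014945527825214637300
[26] T[26,7]:25*496910165055549644836800+1323714091579185857760000=13746468217967926978680000 · T[26,8]:25*145901905527662649288000+496910165055549644836800=4144457803247115877036800 · T[26,9]:25*34218695959407148992880+145901905527662649288000=1001369304512841374110000 · T[26,10]:25*6508376179668146850000+34218695959407148992880=196928100451110820242880 · T[26,11]:25*1014945527825214637300+6508376179668146850000=31882014375298512782500
[27] T[27,8]:26*4144457803247115877036800+13746468217967926978680000=121502371102392939781636800 · T[27,9]:26*1001369304512841374110000+4144457803247115877036800=30180059720580991603896800 · T[27,10]:26*196928100451110820242880+1001369304512841374110000=6121499916241722700424880 · T[27,11]:26*31882014375298512782500+196928100451110820242880=1025860474208872152587880
[28] T[28,9]:27*30180059720580991603896800+121502371102392939781636800=936363983558079713086850400 · T[28,10]:27*6121499916241722700424880+30180059720580991603896800=195460557459107504515368560 · T[28,11]:27*1025860474208872152587880+6121499916241722700424880=33819732719881270820297640
Read c(28,9) = 936363983558079713086850400, c(28,10) = 195460557459107504515368560, c(28,11) = 33819732719881270820297640.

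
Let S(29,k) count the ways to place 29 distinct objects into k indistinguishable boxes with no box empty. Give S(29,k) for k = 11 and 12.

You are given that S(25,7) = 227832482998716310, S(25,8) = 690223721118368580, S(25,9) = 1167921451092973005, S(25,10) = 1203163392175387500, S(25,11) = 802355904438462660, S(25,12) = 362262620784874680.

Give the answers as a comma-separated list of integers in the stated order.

row 26: T[26][8]=8·690223721118368580+227832482998716310=5749622251945664950  T[26][9]=9·1167921451092973005+690223721118368580=11201516780955125625  T[26][10]=10·1203163392175387500+1167921451092973005=13199555372846848005  T[26][11]=11·802355904438462660+1203163392175387500=10029078340998476760  T[26][12]=12·362262620784874680+802355904438462660=5149507353856958820
row 27: T[27][9]=9·11201516780955125625+5749622251945664950=106563273280541795575  T[27][10]=10·13199555372846848005+11201516780955125625=143197070509423605675  T[27][11]=11·10029078340998476760+13199555372846848005=123519417123830092365  T[27][12]=12·5149507353856958820+10029078340998476760=71823166587281982600
row 28: T[28][10]=10·143197070509423605675+106563273280541795575=1538533978374777852325  T[28][11]=11·123519417123830092365+143197070509423605675=1501910658871554621690  T[28][12]=12·71823166587281982600+123519417123830092365=985397416171213883565
row 29: T[29][11]=11·1501910658871554621690+1538533978374777852325=18059551225961878690915  T[29][12]=12·985397416171213883565+1501910658871554621690=13326679652926121224470
Read S(29,11) = 18059551225961878690915, S(29,12) = 13326679652926121224470.

18059551225961878690915, 13326679652926121224470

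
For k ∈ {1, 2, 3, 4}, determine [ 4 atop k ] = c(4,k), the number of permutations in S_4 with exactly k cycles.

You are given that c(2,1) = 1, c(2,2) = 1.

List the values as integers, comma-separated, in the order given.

6, 11, 6, 1

r3: T_3,1=2×1+0=2; T_3,2=2×1+1=3; T_3,3=2×0+1=1
r4: T_4,1=3×2+0=6; T_4,2=3×3+2=11; T_4,3=3×1+3=6; T_4,4=3×0+1=1
Read c(4,1) = 6, c(4,2) = 11, c(4,3) = 6, c(4,4) = 1.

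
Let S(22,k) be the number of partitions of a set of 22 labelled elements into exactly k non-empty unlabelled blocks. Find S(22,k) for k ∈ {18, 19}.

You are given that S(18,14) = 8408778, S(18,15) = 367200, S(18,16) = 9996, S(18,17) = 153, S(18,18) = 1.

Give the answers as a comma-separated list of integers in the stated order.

53374629, 1389850

@19  (19,15):367200·15+8408778→13916778, (19,16):9996·16+367200→527136, (19,17):153·17+9996→12597, (19,18):1·18+153→171, (19,19):0·19+1→1
@20  (20,16):527136·16+13916778→22350954, (20,17):12597·17+527136→741285, (20,18):171·18+12597→15675, (20,19):1·19+171→190
@21  (21,17):741285·17+22350954→34952799, (21,18):15675·18+741285→1023435, (21,19):190·19+15675→19285
@22  (22,18):1023435·18+34952799→53374629, (22,19):19285·19+1023435→1389850
Read S(22,18) = 53374629, S(22,19) = 1389850.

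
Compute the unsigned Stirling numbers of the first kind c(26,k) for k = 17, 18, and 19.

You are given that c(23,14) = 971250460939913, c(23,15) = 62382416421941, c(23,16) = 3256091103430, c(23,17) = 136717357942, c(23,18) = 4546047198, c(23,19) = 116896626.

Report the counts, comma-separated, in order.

r24: T_24,15=23×62382416421941+971250460939913=2406046038644556; T_24,16=23×3256091103430+62382416421941=137272511800831; T_24,17=23×136717357942+3256091103430=6400590336096; T_24,18=23×4546047198+136717357942=241276443496; T_24,19=23×116896626+4546047198=7234669596
r25: T_25,16=24×137272511800831+2406046038644556=5700586321864500; T_25,17=24×6400590336096+137272511800831=290886679867135; T_25,18=24×241276443496+6400590336096=12191224980000; T_25,19=24×7234669596+241276443496=414908513800
r26: T_26,17=25×290886679867135+5700586321864500=12972753318542875; T_26,18=25×12191224980000+290886679867135=595667304367135; T_26,19=25×414908513800+12191224980000=22563937825000
Read c(26,17) = 12972753318542875, c(26,18) = 595667304367135, c(26,19) = 22563937825000.

12972753318542875, 595667304367135, 22563937825000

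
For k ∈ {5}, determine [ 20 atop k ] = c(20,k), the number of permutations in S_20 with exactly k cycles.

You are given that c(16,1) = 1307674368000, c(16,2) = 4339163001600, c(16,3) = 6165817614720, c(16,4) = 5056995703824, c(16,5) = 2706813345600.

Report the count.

371384787345228000

row 17: T[17][2]=16·4339163001600+1307674368000=70734282393600  T[17][3]=16·6165817614720+4339163001600=102992244837120  T[17][4]=16·5056995703824+6165817614720=87077748875904  T[17][5]=16·2706813345600+5056995703824=48366009233424
row 18: T[18][3]=17·102992244837120+70734282393600=1821602444624640  T[18][4]=17·87077748875904+102992244837120=1583313975727488  T[18][5]=17·48366009233424+87077748875904=909299905844112
row 19: T[19][4]=18·1583313975727488+1821602444624640=30321254007719424  T[19][5]=18·909299905844112+1583313975727488=17950712280921504
row 20: T[20][5]=19·17950712280921504+30321254007719424=371384787345228000
Read c(20,5) = 371384787345228000.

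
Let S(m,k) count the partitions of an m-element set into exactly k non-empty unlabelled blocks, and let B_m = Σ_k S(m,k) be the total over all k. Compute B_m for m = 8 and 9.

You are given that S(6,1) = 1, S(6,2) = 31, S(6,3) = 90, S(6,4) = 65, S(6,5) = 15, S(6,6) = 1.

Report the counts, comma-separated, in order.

r7: T_7,1=1×1+0=1; T_7,2=2×31+1=63; T_7,3=3×90+31=301; T_7,4=4×65+90=350; T_7,5=5×15+65=140; T_7,6=6×1+15=21; T_7,7=7×0+1=1
r8: T_8,1=1×1+0=1; T_8,2=2×63+1=127; T_8,3=3×301+63=966; T_8,4=4×350+301=1701; T_8,5=5×140+350=1050; T_8,6=6×21+140=266; T_8,7=7×1+21=28; T_8,8=8×0+1=1
r9: T_9,1=1×1+0=1; T_9,2=2×127+1=255; T_9,3=3×966+127=3025; T_9,4=4×1701+966=7770; T_9,5=5×1050+1701=6951; T_9,6=6×266+1050=2646; T_9,7=7×28+266=462; T_9,8=8×1+28=36; T_9,9=9×0+1=1
B_8 = ΣS(8,k) = 1+127+966+1701+1050+266+28+1 = 4140
B_9 = ΣS(9,k) = 1+255+3025+7770+6951+2646+462+36+1 = 21147

4140, 21147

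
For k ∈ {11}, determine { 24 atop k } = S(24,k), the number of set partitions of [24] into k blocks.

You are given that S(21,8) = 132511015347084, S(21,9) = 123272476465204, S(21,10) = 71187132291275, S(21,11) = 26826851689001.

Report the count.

63100165695775560

@22  (22,9):123272476465204·9+132511015347084→1241963303533920, (22,10):71187132291275·10+123272476465204→835143799377954, (22,11):26826851689001·11+71187132291275→366282500870286
@23  (23,10):835143799377954·10+1241963303533920→9593401297313460, (23,11):366282500870286·11+835143799377954→4864251308951100
@24  (24,11):4864251308951100·11+9593401297313460→63100165695775560
Read S(24,11) = 63100165695775560.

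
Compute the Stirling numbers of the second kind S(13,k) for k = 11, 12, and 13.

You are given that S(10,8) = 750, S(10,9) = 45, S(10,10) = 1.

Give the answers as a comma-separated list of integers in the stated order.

2431, 78, 1

i=11: T(11,9)=750+9·45=1155 | T(11,10)=45+10·1=55 | T(11,11)=1+11·0=1
i=12: T(12,10)=1155+10·55=1705 | T(12,11)=55+11·1=66 | T(12,12)=1+12·0=1
i=13: T(13,11)=1705+11·66=2431 | T(13,12)=66+12·1=78 | T(13,13)=1+13·0=1
Read S(13,11) = 2431, S(13,12) = 78, S(13,13) = 1.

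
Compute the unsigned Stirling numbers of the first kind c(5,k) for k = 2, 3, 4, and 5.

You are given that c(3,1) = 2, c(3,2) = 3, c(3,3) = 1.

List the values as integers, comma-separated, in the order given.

50, 35, 10, 1

row 4: T[4][1]=3·2+0=6  T[4][2]=3·3+2=11  T[4][3]=3·1+3=6  T[4][4]=3·0+1=1
row 5: T[5][2]=4·11+6=50  T[5][3]=4·6+11=35  T[5][4]=4·1+6=10  T[5][5]=4·0+1=1
Read c(5,2) = 50, c(5,3) = 35, c(5,4) = 10, c(5,5) = 1.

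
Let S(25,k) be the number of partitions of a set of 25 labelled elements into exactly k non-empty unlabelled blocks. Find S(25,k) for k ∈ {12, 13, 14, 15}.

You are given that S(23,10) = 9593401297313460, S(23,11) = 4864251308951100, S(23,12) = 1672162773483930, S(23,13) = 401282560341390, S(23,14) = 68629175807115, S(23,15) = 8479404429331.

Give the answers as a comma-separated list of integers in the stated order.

r24: T_24,11=11×4864251308951100+9593401297313460=63100165695775560; T_24,12=12×1672162773483930+4864251308951100=24930204590758260; T_24,13=13×401282560341390+1672162773483930=6888836057922000; T_24,14=14×68629175807115+401282560341390=1362091021641000; T_24,15=15×8479404429331+68629175807115=195820242247080
r25: T_25,12=12×24930204590758260+63100165695775560=362262620784874680; T_25,13=13×6888836057922000+24930204590758260=114485073343744260; T_25,14=14×1362091021641000+6888836057922000=25958110360896000; T_25,15=15×195820242247080+1362091021641000=4299394655347200
Read S(25,12) = 362262620784874680, S(25,13) = 114485073343744260, S(25,14) = 25958110360896000, S(25,15) = 4299394655347200.

362262620784874680, 114485073343744260, 25958110360896000, 4299394655347200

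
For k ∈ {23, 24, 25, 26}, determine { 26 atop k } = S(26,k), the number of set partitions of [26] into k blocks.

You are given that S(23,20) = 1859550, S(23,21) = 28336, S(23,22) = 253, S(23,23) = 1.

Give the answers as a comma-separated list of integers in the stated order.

4126200, 47450, 325, 1

[24] T[24,21]:21*28336+1859550=2454606 · T[24,22]:22*253+28336=33902 · T[24,23]:23*1+253=276 · T[24,24]:24*0+1=1
[25] T[25,22]:22*33902+2454606=3200450 · T[25,23]:23*276+33902=40250 · T[25,24]:24*1+276=300 · T[25,25]:25*0+1=1
[26] T[26,23]:23*40250+3200450=4126200 · T[26,24]:24*300+40250=47450 · T[26,25]:25*1+300=325 · T[26,26]:26*0+1=1
Read S(26,23) = 4126200, S(26,24) = 47450, S(26,25) = 325, S(26,26) = 1.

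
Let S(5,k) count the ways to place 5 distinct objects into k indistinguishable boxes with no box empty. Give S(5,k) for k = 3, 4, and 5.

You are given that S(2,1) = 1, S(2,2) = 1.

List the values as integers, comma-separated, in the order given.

25, 10, 1

i=3: T(3,1)=0+1·1=1 | T(3,2)=1+2·1=3 | T(3,3)=1+3·0=1
i=4: T(4,2)=1+2·3=7 | T(4,3)=3+3·1=6 | T(4,4)=1+4·0=1
i=5: T(5,3)=7+3·6=25 | T(5,4)=6+4·1=10 | T(5,5)=1+5·0=1
Read S(5,3) = 25, S(5,4) = 10, S(5,5) = 1.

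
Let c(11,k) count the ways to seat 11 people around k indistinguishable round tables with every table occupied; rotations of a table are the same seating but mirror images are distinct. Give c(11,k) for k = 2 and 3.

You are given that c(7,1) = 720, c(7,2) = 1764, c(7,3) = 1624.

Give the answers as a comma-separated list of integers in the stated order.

i=8: T(8,1)=0+7·720=5040 | T(8,2)=720+7·1764=13068 | T(8,3)=1764+7·1624=13132
i=9: T(9,1)=0+8·5040=40320 | T(9,2)=5040+8·13068=109584 | T(9,3)=13068+8·13132=118124
i=10: T(10,1)=0+9·40320=362880 | T(10,2)=40320+9·109584=1026576 | T(10,3)=109584+9·118124=1172700
i=11: T(11,2)=362880+10·1026576=10628640 | T(11,3)=1026576+10·1172700=12753576
Read c(11,2) = 10628640, c(11,3) = 12753576.

10628640, 12753576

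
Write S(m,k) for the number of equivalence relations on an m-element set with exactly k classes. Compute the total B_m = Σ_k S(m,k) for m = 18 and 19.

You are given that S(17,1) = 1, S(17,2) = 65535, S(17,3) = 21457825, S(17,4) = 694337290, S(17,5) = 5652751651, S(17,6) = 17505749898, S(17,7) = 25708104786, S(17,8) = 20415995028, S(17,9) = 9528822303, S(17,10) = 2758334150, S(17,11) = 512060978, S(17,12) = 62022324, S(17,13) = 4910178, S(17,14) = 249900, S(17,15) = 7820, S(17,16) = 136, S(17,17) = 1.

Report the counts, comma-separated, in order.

682076806159, 5832742205057

@18  (18,1):1·1+0→1, (18,2):65535·2+1→131071, (18,3):21457825·3+65535→64439010, (18,4):694337290·4+21457825→2798806985, (18,5):5652751651·5+694337290→28958095545, (18,6):17505749898·6+5652751651→110687251039, (18,7):25708104786·7+17505749898→197462483400, (18,8):20415995028·8+25708104786→189036065010, (18,9):9528822303·9+20415995028→106175395755, (18,10):2758334150·10+9528822303→37112163803, (18,11):512060978·11+2758334150→8391004908, (18,12):62022324·12+512060978→1256328866, (18,13):4910178·13+62022324→125854638, (18,14):249900·14+4910178→8408778, (18,15):7820·15+249900→367200, (18,16):136·16+7820→9996, (18,17):1·17+136→153, (18,18):0·18+1→1
@19  (19,1):1·1+0→1, (19,2):131071·2+1→262143, (19,3):64439010·3+131071→193448101, (19,4):2798806985·4+64439010→11259666950, (19,5):28958095545·5+2798806985→147589284710, (19,6):110687251039·6+28958095545→693081601779, (19,7):197462483400·7+110687251039→1492924634839, (19,8):189036065010·8+197462483400→1709751003480, (19,9):106175395755·9+189036065010→1144614626805, (19,10):37112163803·10+106175395755→477297033785, (19,11):8391004908·11+37112163803→129413217791, (19,12):1256328866·12+8391004908→23466951300, (19,13):125854638·13+1256328866→2892439160, (19,14):8408778·14+125854638→243577530, (19,15):367200·15+8408778→13916778, (19,16):9996·16+367200→527136, (19,17):153·17+9996→12597, (19,18):1·18+153→171, (19,19):0·19+1→1
B_18 = ΣS(18,k) = 1+131071+64439010+2798806985+28958095545+110687251039+197462483400+189036065010+106175395755+37112163803+8391004908+1256328866+125854638+8408778+367200+9996+153+1 = 682076806159
B_19 = ΣS(19,k) = 1+262143+193448101+11259666950+147589284710+693081601779+1492924634839+1709751003480+1144614626805+477297033785+129413217791+23466951300+2892439160+243577530+13916778+527136+12597+171+1 = 5832742205057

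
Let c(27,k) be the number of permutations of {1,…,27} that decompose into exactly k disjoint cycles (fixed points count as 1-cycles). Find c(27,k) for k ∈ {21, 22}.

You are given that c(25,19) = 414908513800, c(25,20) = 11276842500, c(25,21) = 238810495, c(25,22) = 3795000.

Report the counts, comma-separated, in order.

row 26: T[26][20]=25·11276842500+414908513800=696829576300  T[26][21]=25·238810495+11276842500=17247104875  T[26][22]=25·3795000+238810495=333685495
row 27: T[27][21]=26·17247104875+696829576300=1145254303050  T[27][22]=26·333685495+17247104875=25922927745
Read c(27,21) = 1145254303050, c(27,22) = 25922927745.

1145254303050, 25922927745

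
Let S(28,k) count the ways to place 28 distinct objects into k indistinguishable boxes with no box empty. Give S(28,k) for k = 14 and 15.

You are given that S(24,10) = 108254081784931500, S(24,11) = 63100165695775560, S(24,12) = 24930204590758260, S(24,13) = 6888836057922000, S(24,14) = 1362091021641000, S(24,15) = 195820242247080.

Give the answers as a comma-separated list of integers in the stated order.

148782988064375309400, 36060660300744309600

r25: T_25,11=11×63100165695775560+108254081784931500=802355904438462660; T_25,12=12×24930204590758260+63100165695775560=362262620784874680; T_25,13=13×6888836057922000+24930204590758260=114485073343744260; T_25,14=14×1362091021641000+6888836057922000=25958110360896000; T_25,15=15×195820242247080+1362091021641000=4299394655347200
r26: T_26,12=12×362262620784874680+802355904438462660=5149507353856958820; T_26,13=13×114485073343744260+362262620784874680=1850568574253550060; T_26,14=14×25958110360896000+114485073343744260=477898618396288260; T_26,15=15×4299394655347200+25958110360896000=90449030191104000
r27: T_27,13=13×1850568574253550060+5149507353856958820=29206898819153109600; T_27,14=14×477898618396288260+1850568574253550060=8541149231801585700; T_27,15=15×90449030191104000+477898618396288260=1834634071262848260
r28: T_28,14=14×8541149231801585700+29206898819153109600=148782988064375309400; T_28,15=15×1834634071262848260+8541149231801585700=36060660300744309600
Read S(28,14) = 148782988064375309400, S(28,15) = 36060660300744309600.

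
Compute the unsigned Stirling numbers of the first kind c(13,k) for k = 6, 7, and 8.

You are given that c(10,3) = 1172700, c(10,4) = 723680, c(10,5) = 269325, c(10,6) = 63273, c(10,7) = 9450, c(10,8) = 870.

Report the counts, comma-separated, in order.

206070150, 44990231, 6926634

@11  (11,4):723680·10+1172700→8409500, (11,5):269325·10+723680→3416930, (11,6):63273·10+269325→902055, (11,7):9450·10+63273→157773, (11,8):870·10+9450→18150
@12  (12,5):3416930·11+8409500→45995730, (12,6):902055·11+3416930→13339535, (12,7):157773·11+902055→2637558, (12,8):18150·11+157773→357423
@13  (13,6):13339535·12+45995730→206070150, (13,7):2637558·12+13339535→44990231, (13,8):357423·12+2637558→6926634
Read c(13,6) = 206070150, c(13,7) = 44990231, c(13,8) = 6926634.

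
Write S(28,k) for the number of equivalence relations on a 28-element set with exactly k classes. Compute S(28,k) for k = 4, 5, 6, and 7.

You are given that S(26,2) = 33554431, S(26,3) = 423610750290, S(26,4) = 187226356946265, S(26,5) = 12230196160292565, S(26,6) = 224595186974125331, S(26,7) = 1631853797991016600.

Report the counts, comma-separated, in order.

2998587019946701, 307440364830580800, 8220146115188676396, 82892803728383735268

i=27: T(27,3)=33554431+3·423610750290=1270865805301 | T(27,4)=423610750290+4·187226356946265=749329038535350 | T(27,5)=187226356946265+5·12230196160292565=61338207158409090 | T(27,6)=12230196160292565+6·224595186974125331=1359801318005044551 | T(27,7)=224595186974125331+7·1631853797991016600=11647571772911241531
i=28: T(28,4)=1270865805301+4·749329038535350=2998587019946701 | T(28,5)=749329038535350+5·61338207158409090=307440364830580800 | T(28,6)=61338207158409090+6·1359801318005044551=8220146115188676396 | T(28,7)=1359801318005044551+7·11647571772911241531=82892803728383735268
Read S(28,4) = 2998587019946701, S(28,5) = 307440364830580800, S(28,6) = 8220146115188676396, S(28,7) = 82892803728383735268.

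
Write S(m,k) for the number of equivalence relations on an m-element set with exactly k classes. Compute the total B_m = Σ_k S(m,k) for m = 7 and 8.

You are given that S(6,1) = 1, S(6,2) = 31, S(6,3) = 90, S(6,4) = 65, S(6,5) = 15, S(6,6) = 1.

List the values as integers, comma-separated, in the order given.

row 7: T[7][1]=1·1+0=1  T[7][2]=2·31+1=63  T[7][3]=3·90+31=301  T[7][4]=4·65+90=350  T[7][5]=5·15+65=140  T[7][6]=6·1+15=21  T[7][7]=7·0+1=1
row 8: T[8][1]=1·1+0=1  T[8][2]=2·63+1=127  T[8][3]=3·301+63=966  T[8][4]=4·350+301=1701  T[8][5]=5·140+350=1050  T[8][6]=6·21+140=266  T[8][7]=7·1+21=28  T[8][8]=8·0+1=1
B_7 = ΣS(7,k) = 1+63+301+350+140+21+1 = 877
B_8 = ΣS(8,k) = 1+127+966+1701+1050+266+28+1 = 4140

877, 4140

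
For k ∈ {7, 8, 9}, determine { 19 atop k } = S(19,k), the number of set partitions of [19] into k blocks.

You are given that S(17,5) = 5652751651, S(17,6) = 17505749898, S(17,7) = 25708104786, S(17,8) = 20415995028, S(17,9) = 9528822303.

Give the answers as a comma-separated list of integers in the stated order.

1492924634839, 1709751003480, 1144614626805

@18  (18,6):17505749898·6+5652751651→110687251039, (18,7):25708104786·7+17505749898→197462483400, (18,8):20415995028·8+25708104786→189036065010, (18,9):9528822303·9+20415995028→106175395755
@19  (19,7):197462483400·7+110687251039→1492924634839, (19,8):189036065010·8+197462483400→1709751003480, (19,9):106175395755·9+189036065010→1144614626805
Read S(19,7) = 1492924634839, S(19,8) = 1709751003480, S(19,9) = 1144614626805.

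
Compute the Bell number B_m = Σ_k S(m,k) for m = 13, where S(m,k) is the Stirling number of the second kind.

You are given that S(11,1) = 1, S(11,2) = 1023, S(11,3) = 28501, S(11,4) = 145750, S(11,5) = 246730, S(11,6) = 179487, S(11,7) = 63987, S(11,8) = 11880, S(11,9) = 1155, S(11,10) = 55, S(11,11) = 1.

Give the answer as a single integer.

i=12: T(12,1)=0+1·1=1 | T(12,2)=1+2·1023=2047 | T(12,3)=1023+3·28501=86526 | T(12,4)=28501+4·145750=611501 | T(12,5)=145750+5·246730=1379400 | T(12,6)=246730+6·179487=1323652 | T(12,7)=179487+7·63987=627396 | T(12,8)=63987+8·11880=159027 | T(12,9)=11880+9·1155=22275 | T(12,10)=1155+10·55=1705 | T(12,11)=55+11·1=66 | T(12,12)=1+12·0=1
i=13: T(13,1)=0+1·1=1 | T(13,2)=1+2·2047=4095 | T(13,3)=2047+3·86526=261625 | T(13,4)=86526+4·611501=2532530 | T(13,5)=611501+5·1379400=7508501 | T(13,6)=1379400+6·1323652=9321312 | T(13,7)=1323652+7·627396=5715424 | T(13,8)=627396+8·159027=1899612 | T(13,9)=159027+9·22275=359502 | T(13,10)=22275+10·1705=39325 | T(13,11)=1705+11·66=2431 | T(13,12)=66+12·1=78 | T(13,13)=1+13·0=1
B_13 = ΣS(13,k) = 1+4095+261625+2532530+7508501+9321312+5715424+1899612+359502+39325+2431+78+1 = 27644437

27644437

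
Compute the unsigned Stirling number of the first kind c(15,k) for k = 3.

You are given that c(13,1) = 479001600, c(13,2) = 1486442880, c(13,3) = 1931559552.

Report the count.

392156797824

i=14: T(14,2)=479001600+13·1486442880=19802759040 | T(14,3)=1486442880+13·1931559552=26596717056
i=15: T(15,3)=19802759040+14·26596717056=392156797824
Read c(15,3) = 392156797824.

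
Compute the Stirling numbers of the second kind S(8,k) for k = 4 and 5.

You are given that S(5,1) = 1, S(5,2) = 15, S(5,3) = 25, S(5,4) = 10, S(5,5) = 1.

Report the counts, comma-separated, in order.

1701, 1050

r6: T_6,2=2×15+1=31; T_6,3=3×25+15=90; T_6,4=4×10+25=65; T_6,5=5×1+10=15
r7: T_7,3=3×90+31=301; T_7,4=4×65+90=350; T_7,5=5×15+65=140
r8: T_8,4=4×350+301=1701; T_8,5=5×140+350=1050
Read S(8,4) = 1701, S(8,5) = 1050.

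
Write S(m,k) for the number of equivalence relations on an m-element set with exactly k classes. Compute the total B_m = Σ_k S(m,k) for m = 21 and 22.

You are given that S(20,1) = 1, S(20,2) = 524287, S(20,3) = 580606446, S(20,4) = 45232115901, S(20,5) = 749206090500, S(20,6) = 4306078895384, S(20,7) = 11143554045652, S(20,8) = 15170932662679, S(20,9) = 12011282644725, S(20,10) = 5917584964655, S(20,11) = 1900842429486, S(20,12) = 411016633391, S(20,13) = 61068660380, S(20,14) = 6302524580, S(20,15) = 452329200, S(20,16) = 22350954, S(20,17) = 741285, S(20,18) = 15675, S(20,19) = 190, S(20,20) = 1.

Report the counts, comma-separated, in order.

[21] T[21,1]:1*1+0=1 · T[21,2]:2*524287+1=1048575 · T[21,3]:3*580606446+524287=1742343625 · T[21,4]:4*45232115901+580606446=181509070050 · T[21,5]:5*749206090500+45232115901=3791262568401 · T[21,6]:6*4306078895384+749206090500=26585679462804 · T[21,7]:7*11143554045652+4306078895384=82310957214948 · T[21,8]:8*15170932662679+11143554045652=132511015347084 · T[21,9]:9*12011282644725+15170932662679=123272476465204 · T[21,10]:10*5917584964655+12011282644725=71187132291275 · T[21,11]:11*1900842429486+5917584964655=26826851689001 · T[21,12]:12*411016633391+1900842429486=6833042030178 · T[21,13]:13*61068660380+411016633391=1204909218331 · T[21,14]:14*6302524580+61068660380=149304004500 · T[21,15]:15*452329200+6302524580=13087462580 · T[21,16]:16*22350954+452329200=809944464 · T[21,17]:17*741285+22350954=34952799 · T[21,18]:18*15675+741285=1023435 · T[21,19]:19*190+15675=19285 · T[21,20]:20*1+190=210 · T[21,21]:21*0+1=1
[22] T[22,1]:1*1+0=1 · T[22,2]:2*1048575+1=2097151 · T[22,3]:3*1742343625+1048575=5228079450 · T[22,4]:4*181509070050+1742343625=727778623825 · T[22,5]:5*3791262568401+181509070050=19137821912055 · T[22,6]:6*26585679462804+3791262568401=163305339345225 · T[22,7]:7*82310957214948+26585679462804=602762379967440 · T[22,8]:8*132511015347084+82310957214948=1142399079991620 · T[22,9]:9*123272476465204+132511015347084=1241963303533920 · T[22,10]:10*71187132291275+123272476465204=835143799377954 · T[22,11]:11*26826851689001+71187132291275=366282500870286 · T[22,12]:12*6833042030178+26826851689001=108823356051137 · T[22,13]:13*1204909218331+6833042030178=22496861868481 · T[22,14]:14*149304004500+1204909218331=3295165281331 · T[22,15]:15*13087462580+149304004500=345615943200 · T[22,16]:16*809944464+13087462580=26046574004 · T[22,17]:17*34952799+809944464=1404142047 · T[22,18]:18*1023435+34952799=53374629 · T[22,19]:19*19285+1023435=1389850 · T[22,20]:20*210+19285=23485 · T[22,21]:21*1+210=231 · T[22,22]:22*0+1=1
B_21 = ΣS(21,k) = 1+1048575+1742343625+181509070050+3791262568401+26585679462804+82310957214948+132511015347084+123272476465204+71187132291275+26826851689001+6833042030178+1204909218331+149304004500+13087462580+809944464+34952799+1023435+19285+210+1 = 474869816156751
B_22 = ΣS(22,k) = 1+2097151+5228079450+727778623825+19137821912055+163305339345225+602762379967440+1142399079991620+1241963303533920+835143799377954+366282500870286+108823356051137+22496861868481+3295165281331+345615943200+26046574004+1404142047+53374629+1389850+23485+231+1 = 4506715738447323

474869816156751, 4506715738447323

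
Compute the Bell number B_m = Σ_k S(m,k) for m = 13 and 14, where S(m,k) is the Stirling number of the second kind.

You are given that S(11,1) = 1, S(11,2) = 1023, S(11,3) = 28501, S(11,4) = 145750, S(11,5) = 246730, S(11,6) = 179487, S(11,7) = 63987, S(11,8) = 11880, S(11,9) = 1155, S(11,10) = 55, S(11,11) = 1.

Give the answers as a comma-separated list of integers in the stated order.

r12: T_12,1=1×1+0=1; T_12,2=2×1023+1=2047; T_12,3=3×28501+1023=86526; T_12,4=4×145750+28501=611501; T_12,5=5×246730+145750=1379400; T_12,6=6×179487+246730=1323652; T_12,7=7×63987+179487=627396; T_12,8=8×11880+63987=159027; T_12,9=9×1155+11880=22275; T_12,10=10×55+1155=1705; T_12,11=11×1+55=66; T_12,12=12×0+1=1
r13: T_13,1=1×1+0=1; T_13,2=2×2047+1=4095; T_13,3=3×86526+2047=261625; T_13,4=4×611501+86526=2532530; T_13,5=5×1379400+611501=7508501; T_13,6=6×1323652+1379400=9321312; T_13,7=7×627396+1323652=5715424; T_13,8=8×159027+627396=1899612; T_13,9=9×22275+159027=359502; T_13,10=10×1705+22275=39325; T_13,11=11×66+1705=2431; T_13,12=12×1+66=78; T_13,13=13×0+1=1
r14: T_14,1=1×1+0=1; T_14,2=2×4095+1=8191; T_14,3=3×261625+4095=788970; T_14,4=4×2532530+261625=10391745; T_14,5=5×7508501+2532530=40075035; T_14,6=6×9321312+7508501=63436373; T_14,7=7×5715424+9321312=49329280; T_14,8=8×1899612+5715424=20912320; T_14,9=9×359502+1899612=5135130; T_14,10=10×39325+359502=752752; T_14,11=11×2431+39325=66066; T_14,12=12×78+2431=3367; T_14,13=13×1+78=91; T_14,14=14×0+1=1
B_13 = ΣS(13,k) = 1+4095+261625+2532530+7508501+9321312+5715424+1899612+359502+39325+2431+78+1 = 27644437
B_14 = ΣS(14,k) = 1+8191+788970+10391745+40075035+63436373+49329280+20912320+5135130+752752+66066+3367+91+1 = 190899322

27644437, 190899322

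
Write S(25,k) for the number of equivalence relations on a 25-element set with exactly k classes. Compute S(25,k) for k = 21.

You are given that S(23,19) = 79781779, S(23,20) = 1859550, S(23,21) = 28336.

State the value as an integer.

row 24: T[24][20]=20·1859550+79781779=116972779  T[24][21]=21·28336+1859550=2454606
row 25: T[25][21]=21·2454606+116972779=168519505
Read S(25,21) = 168519505.

168519505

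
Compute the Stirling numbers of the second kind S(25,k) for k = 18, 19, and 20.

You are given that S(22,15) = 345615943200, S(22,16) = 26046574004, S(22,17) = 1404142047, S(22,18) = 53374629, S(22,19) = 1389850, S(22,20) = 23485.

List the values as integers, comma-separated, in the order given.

3275678594925, 166218969675, 6220194750

i=23: T(23,16)=345615943200+16·26046574004=762361127264 | T(23,17)=26046574004+17·1404142047=49916988803 | T(23,18)=1404142047+18·53374629=2364885369 | T(23,19)=53374629+19·1389850=79781779 | T(23,20)=1389850+20·23485=1859550
i=24: T(24,17)=762361127264+17·49916988803=1610949936915 | T(24,18)=49916988803+18·2364885369=92484925445 | T(24,19)=2364885369+19·79781779=3880739170 | T(24,20)=79781779+20·1859550=116972779
i=25: T(25,18)=1610949936915+18·92484925445=3275678594925 | T(25,19)=92484925445+19·3880739170=166218969675 | T(25,20)=3880739170+20·116972779=6220194750
Read S(25,18) = 3275678594925, S(25,19) = 166218969675, S(25,20) = 6220194750.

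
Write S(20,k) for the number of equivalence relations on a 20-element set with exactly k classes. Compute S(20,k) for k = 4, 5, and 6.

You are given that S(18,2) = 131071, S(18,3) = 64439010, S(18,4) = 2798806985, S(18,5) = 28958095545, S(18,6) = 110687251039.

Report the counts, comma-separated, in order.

i=19: T(19,3)=131071+3·64439010=193448101 | T(19,4)=64439010+4·2798806985=11259666950 | T(19,5)=2798806985+5·28958095545=147589284710 | T(19,6)=28958095545+6·110687251039=693081601779
i=20: T(20,4)=193448101+4·11259666950=45232115901 | T(20,5)=11259666950+5·147589284710=749206090500 | T(20,6)=147589284710+6·693081601779=4306078895384
Read S(20,4) = 45232115901, S(20,5) = 749206090500, S(20,6) = 4306078895384.

45232115901, 749206090500, 4306078895384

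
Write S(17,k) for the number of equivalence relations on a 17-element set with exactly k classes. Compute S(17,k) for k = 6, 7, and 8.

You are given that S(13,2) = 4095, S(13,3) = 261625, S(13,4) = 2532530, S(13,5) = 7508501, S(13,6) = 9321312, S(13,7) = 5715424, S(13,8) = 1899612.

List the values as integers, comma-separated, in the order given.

17505749898, 25708104786, 20415995028

row 14: T[14][3]=3·261625+4095=788970  T[14][4]=4·2532530+261625=10391745  T[14][5]=5·7508501+2532530=40075035  T[14][6]=6·9321312+7508501=63436373  T[14][7]=7·5715424+9321312=49329280  T[14][8]=8·1899612+5715424=20912320
row 15: T[15][4]=4·10391745+788970=42355950  T[15][5]=5·40075035+10391745=210766920  T[15][6]=6·63436373+40075035=420693273  T[15][7]=7·49329280+63436373=408741333  T[15][8]=8·20912320+49329280=216627840
row 16: T[16][5]=5·210766920+42355950=1096190550  T[16][6]=6·420693273+210766920=2734926558  T[16][7]=7·408741333+420693273=3281882604  T[16][8]=8·216627840+408741333=2141764053
row 17: T[17][6]=6·2734926558+1096190550=17505749898  T[17][7]=7·3281882604+2734926558=25708104786  T[17][8]=8·2141764053+3281882604=20415995028
Read S(17,6) = 17505749898, S(17,7) = 25708104786, S(17,8) = 20415995028.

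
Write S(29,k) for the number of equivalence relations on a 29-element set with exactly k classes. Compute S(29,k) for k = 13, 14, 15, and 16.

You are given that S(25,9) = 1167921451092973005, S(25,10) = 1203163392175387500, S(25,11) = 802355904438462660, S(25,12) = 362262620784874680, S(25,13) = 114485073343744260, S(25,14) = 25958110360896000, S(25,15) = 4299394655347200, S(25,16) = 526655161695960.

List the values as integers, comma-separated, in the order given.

row 26: T[26][10]=10·1203163392175387500+1167921451092973005=13199555372846848005  T[26][11]=11·802355904438462660+1203163392175387500=10029078340998476760  T[26][12]=12·362262620784874680+802355904438462660=5149507353856958820  T[26][13]=13·114485073343744260+362262620784874680=1850568574253550060  T[26][14]=14·25958110360896000+114485073343744260=477898618396288260  T[26][15]=15·4299394655347200+25958110360896000=90449030191104000  T[26][16]=16·526655161695960+4299394655347200=12725877242482560
row 27: T[27][11]=11·10029078340998476760+13199555372846848005=123519417123830092365  T[27][12]=12·5149507353856958820+10029078340998476760=71823166587281982600  T[27][13]=13·1850568574253550060+5149507353856958820=29206898819153109600  T[27][14]=14·477898618396288260+1850568574253550060=8541149231801585700  T[27][15]=15·90449030191104000+477898618396288260=1834634071262848260  T[27][16]=16·12725877242482560+90449030191104000=294063066070824960
row 28: T[28][12]=12·71823166587281982600+123519417123830092365=985397416171213883565  T[28][13]=13·29206898819153109600+71823166587281982600=451512851236272407400  T[28][14]=14·8541149231801585700+29206898819153109600=148782988064375309400  T[28][15]=15·1834634071262848260+8541149231801585700=36060660300744309600  T[28][16]=16·294063066070824960+1834634071262848260=6539643128396047620
row 29: T[29][13]=13·451512851236272407400+985397416171213883565=6855064482242755179765  T[29][14]=14·148782988064375309400+451512851236272407400=2534474684137526739000  T[29][15]=15·36060660300744309600+148782988064375309400=689692892575539953400  T[29][16]=16·6539643128396047620+36060660300744309600=140694950355081071520
Read S(29,13) = 6855064482242755179765, S(29,14) = 2534474684137526739000, S(29,15) = 689692892575539953400, S(29,16) = 140694950355081071520.

6855064482242755179765, 2534474684137526739000, 689692892575539953400, 140694950355081071520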